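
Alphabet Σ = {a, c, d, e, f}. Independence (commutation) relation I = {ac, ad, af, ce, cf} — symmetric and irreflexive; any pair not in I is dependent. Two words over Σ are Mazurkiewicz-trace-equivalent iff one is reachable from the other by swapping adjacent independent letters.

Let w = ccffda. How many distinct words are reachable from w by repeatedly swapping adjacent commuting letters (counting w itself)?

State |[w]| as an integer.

0(c) covers ∅
1(c) covers 0:c
2(f) covers ∅
3(f) covers 2:f
4(d) covers 1:c, 3:f
5(a) covers ∅
floor of heap: 0:c, 2:f, 5:a
completions by unplaced set U, small U first (add the entries for U minus each lowest piece of U):
  |U|=1: {4}:1  {5}:1
  |U|=2: {1,4}:1  {3,4}:1  {4,5}:2
  |U|=3: {0,1,4}:1  {1,3,4}:2  {1,4,5}:3  {2,3,4}:1  {3,4,5}:3
  |U|=4: {0,1,3,4}:3  {0,1,4,5}:4  {1,2,3,4}:3  {1,3,4,5}:8  {2,3,4,5}:4
  start at 0(c): 15
  start at 2(f): 15
  start at 5(a): 6
sum over floor = 36

36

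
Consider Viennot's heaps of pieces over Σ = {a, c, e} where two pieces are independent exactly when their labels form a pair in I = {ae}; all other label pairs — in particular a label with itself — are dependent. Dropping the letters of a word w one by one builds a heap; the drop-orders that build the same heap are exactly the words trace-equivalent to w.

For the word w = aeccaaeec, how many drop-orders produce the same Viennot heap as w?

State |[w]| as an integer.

piece 0:a — minimal
piece 1:e — minimal
piece 2:c rests on {0:a, 1:e}
piece 3:c rests on {2:c}
piece 4:a rests on {3:c}
piece 5:a rests on {4:a}
piece 6:e rests on {3:c}
piece 7:e rests on {6:e}
piece 8:c rests on {5:a, 7:e}
minimal pieces: {0:a, 1:e}
ways to finish when only these pieces remain (= sum over removing one remaining piece with nothing left below it):
  1 left: {8}→1
  2 left: {5,8}→1  {7,8}→1
  3 left: {4,5,8}→1  {5,7,8}→2  {6,7,8}→1
  4 left: {4,5,7,8}→3  {5,6,7,8}→3
  5 left: {4,5,6,7,8}→6
  6 left: {3,4,5,6,7,8}→6
  7 left: {2,3,4,5,6,7,8}→6
  placing 0:a first → 6 extensions
  placing 1:e first → 6 extensions
total linear extensions = 12

12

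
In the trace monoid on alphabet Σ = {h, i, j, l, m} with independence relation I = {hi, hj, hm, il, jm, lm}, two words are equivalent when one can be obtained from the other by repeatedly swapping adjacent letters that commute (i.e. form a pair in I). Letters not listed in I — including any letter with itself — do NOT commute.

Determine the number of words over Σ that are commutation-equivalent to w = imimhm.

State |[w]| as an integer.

#0=i has no predecessor
#1=m depends on [0:i]
#2=i depends on [1:m]
#3=m depends on [2:i]
#4=h has no predecessor
#5=m depends on [3:m]
sources: [0:i, 4:h]
N(rest) = Σ N(rest − s) over sources s of rest; N(one piece) = 1:
  size 1 → [4]=1  [5]=1
  size 2 → [3,5]=1  [4,5]=2
  size 3 → [2,3,5]=1  [3,4,5]=3
  size 4 → [1,2,3,5]=1  [2,3,4,5]=4
  first=0(i) contributes 5
  first=4(h) contributes 1
|[w]| = 6

6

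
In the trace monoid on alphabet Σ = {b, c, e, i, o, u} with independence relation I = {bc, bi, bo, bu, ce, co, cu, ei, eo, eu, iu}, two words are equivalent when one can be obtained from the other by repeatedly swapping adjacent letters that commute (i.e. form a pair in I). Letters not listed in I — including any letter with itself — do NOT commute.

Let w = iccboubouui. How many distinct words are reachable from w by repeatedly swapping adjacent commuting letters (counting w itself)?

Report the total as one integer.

#0=i has no predecessor
#1=c depends on [0:i]
#2=c depends on [1:c]
#3=b has no predecessor
#4=o depends on [0:i]
#5=u depends on [4:o]
#6=b depends on [3:b]
#7=o depends on [5:u]
#8=u depends on [7:o]
#9=u depends on [8:u]
#10=i depends on [2:c, 7:o]
sources: [0:i, 3:b]
N(rest) = Σ N(rest − s) over sources s of rest; N(one piece) = 1:
  size 1 → [6]=1  [9]=1  [10]=1
  size 2 → [2,10]=1  [3,6]=1  [6,9]=2  [6,10]=2  [8,9]=1  [9,10]=2
  size 3 → [1,2,10]=1  [2,6,10]=3  [2,9,10]=3  [3,6,9]=3  [3,6,10]=3  [6,8,9]=3  [6,9,10]=6  [8,9,10]=3
  size 4 → [1,2,6,10]=4  [1,2,9,10]=4  [2,3,6,10]=6  [2,6,9,10]=12  [2,8,9,10]=6  [3,6,8,9]=6  [3,6,9,10]=12  [6,8,9,10]=12  [7,8,9,10]=3
  size 5 → [1,2,3,6,10]=10  [1,2,6,9,10]=20  [1,2,8,9,10]=10  [2,3,6,9,10]=30  [2,6,8,9,10]=30  [2,7,8,9,10]=9  [3,6,8,9,10]=30  [5,7,8,9,10]=3  [6,7,8,9,10]=15
  size 6 → [1,2,3,6,9,10]=60  [1,2,6,8,9,10]=60  [1,2,7,8,9,10]=19  [2,3,6,8,9,10]=90  [2,5,7,8,9,10]=12  [2,6,7,8,9,10]=54  [3,6,7,8,9,10]=45  [4,5,7,8,9,10]=3  [5,6,7,8,9,10]=18
  size 7 → [1,2,3,6,8,9,10]=210  [1,2,5,7,8,9,10]=31  [1,2,6,7,8,9,10]=133  [2,3,6,7,8,9,10]=189  [2,4,5,7,8,9,10]=15  [2,5,6,7,8,9,10]=84  [3,5,6,7,8,9,10]=63  [4,5,6,7,8,9,10]=21
  size 8 → [1,2,3,6,7,8,9,10]=532  [1,2,4,5,7,8,9,10]=46  [1,2,5,6,7,8,9,10]=248  [2,3,5,6,7,8,9,10]=336  [2,4,5,6,7,8,9,10]=120  [3,4,5,6,7,8,9,10]=84
  size 9 → [0,1,2,4,5,7,8,9,10]=46  [1,2,3,5,6,7,8,9,10]=1116  [1,2,4,5,6,7,8,9,10]=414  [2,3,4,5,6,7,8,9,10]=540
  first=0(i) contributes 2070
  first=3(b) contributes 460
|[w]| = 2530

2530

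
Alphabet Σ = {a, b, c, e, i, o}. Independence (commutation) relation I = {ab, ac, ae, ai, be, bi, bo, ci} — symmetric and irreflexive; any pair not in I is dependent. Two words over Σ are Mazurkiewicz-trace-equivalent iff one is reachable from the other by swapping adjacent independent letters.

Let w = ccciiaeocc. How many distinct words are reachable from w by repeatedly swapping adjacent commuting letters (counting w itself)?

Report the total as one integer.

70

#0=c has no predecessor
#1=c depends on [0:c]
#2=c depends on [1:c]
#3=i has no predecessor
#4=i depends on [3:i]
#5=a has no predecessor
#6=e depends on [2:c, 4:i]
#7=o depends on [5:a, 6:e]
#8=c depends on [7:o]
#9=c depends on [8:c]
sources: [0:c, 3:i, 5:a]
N(rest) = Σ N(rest − s) over sources s of rest; N(one piece) = 1:
  size 1 → [9]=1
  size 2 → [8,9]=1
  size 3 → [7,8,9]=1
  size 4 → [5,7,8,9]=1  [6,7,8,9]=1
  size 5 → [2,6,7,8,9]=1  [4,6,7,8,9]=1  [5,6,7,8,9]=2
  size 6 → [1,2,6,7,8,9]=1  [2,4,6,7,8,9]=2  [2,5,6,7,8,9]=3  [3,4,6,7,8,9]=1  [4,5,6,7,8,9]=3
  size 7 → [0,1,2,6,7,8,9]=1  [1,2,4,6,7,8,9]=3  [1,2,5,6,7,8,9]=4  [2,3,4,6,7,8,9]=3  [2,4,5,6,7,8,9]=8  [3,4,5,6,7,8,9]=4
  size 8 → [0,1,2,4,6,7,8,9]=4  [0,1,2,5,6,7,8,9]=5  [1,2,3,4,6,7,8,9]=6  [1,2,4,5,6,7,8,9]=15  [2,3,4,5,6,7,8,9]=15
  first=0(c) contributes 36
  first=3(i) contributes 24
  first=5(a) contributes 10
|[w]| = 70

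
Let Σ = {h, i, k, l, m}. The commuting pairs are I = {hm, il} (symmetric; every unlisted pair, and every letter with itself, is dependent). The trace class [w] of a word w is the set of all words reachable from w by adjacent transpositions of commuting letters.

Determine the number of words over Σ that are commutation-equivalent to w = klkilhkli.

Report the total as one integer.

#0=k has no predecessor
#1=l depends on [0:k]
#2=k depends on [1:l]
#3=i depends on [2:k]
#4=l depends on [2:k]
#5=h depends on [3:i, 4:l]
#6=k depends on [5:h]
#7=l depends on [6:k]
#8=i depends on [6:k]
sources: [0:k]
N(rest) = Σ N(rest − s) over sources s of rest; N(one piece) = 1:
  size 1 → [7]=1  [8]=1
  size 2 → [7,8]=2
  size 3 → [6,7,8]=2
  size 4 → [5,6,7,8]=2
  size 5 → [3,5,6,7,8]=2  [4,5,6,7,8]=2
  size 6 → [3,4,5,6,7,8]=4
  size 7 → [2,3,4,5,6,7,8]=4
  first=0(k) contributes 4

4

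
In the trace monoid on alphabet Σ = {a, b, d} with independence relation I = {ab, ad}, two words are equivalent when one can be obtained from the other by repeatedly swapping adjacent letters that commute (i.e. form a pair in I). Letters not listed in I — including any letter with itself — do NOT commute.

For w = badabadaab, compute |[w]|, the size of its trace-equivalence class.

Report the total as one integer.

252

#0=b has no predecessor
#1=a has no predecessor
#2=d depends on [0:b]
#3=a depends on [1:a]
#4=b depends on [2:d]
#5=a depends on [3:a]
#6=d depends on [4:b]
#7=a depends on [5:a]
#8=a depends on [7:a]
#9=b depends on [6:d]
sources: [0:b, 1:a]
N(rest) = Σ N(rest − s) over sources s of rest; N(one piece) = 1:
  size 1 → [8]=1  [9]=1
  size 2 → [6,9]=1  [7,8]=1  [8,9]=2
  size 3 → [4,6,9]=1  [5,7,8]=1  [6,8,9]=3  [7,8,9]=3
  size 4 → [2,4,6,9]=1  [3,5,7,8]=1  [4,6,8,9]=4  [5,7,8,9]=4  [6,7,8,9]=6
  size 5 → [0,2,4,6,9]=1  [1,3,5,7,8]=1  [2,4,6,8,9]=5  [3,5,7,8,9]=5  [4,6,7,8,9]=10  [5,6,7,8,9]=10
  size 6 → [0,2,4,6,8,9]=6  [1,3,5,7,8,9]=6  [2,4,6,7,8,9]=15  [3,5,6,7,8,9]=15  [4,5,6,7,8,9]=20
  size 7 → [0,2,4,6,7,8,9]=21  [1,3,5,6,7,8,9]=21  [2,4,5,6,7,8,9]=35  [3,4,5,6,7,8,9]=35
  size 8 → [0,2,4,5,6,7,8,9]=56  [1,3,4,5,6,7,8,9]=56  [2,3,4,5,6,7,8,9]=70
  first=0(b) contributes 126
  first=1(a) contributes 126
|[w]| = 252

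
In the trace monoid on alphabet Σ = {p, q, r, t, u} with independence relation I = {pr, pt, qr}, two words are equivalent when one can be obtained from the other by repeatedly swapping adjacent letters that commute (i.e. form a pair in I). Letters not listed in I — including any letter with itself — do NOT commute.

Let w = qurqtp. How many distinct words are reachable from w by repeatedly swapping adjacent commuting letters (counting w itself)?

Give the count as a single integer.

drop 0:q onto floor
drop 1:u onto {0:q}
drop 2:r onto {1:u}
drop 3:q onto {1:u}
drop 4:t onto {2:r, 3:q}
drop 5:p onto {3:q}
ground layer = {0:q}
drop-orders for the pieces not yet dropped (sum over which currently-grounded one goes next):
  1 to go: {4} 1  {5} 1
  2 to go: {2,4} 1  {4,5} 2
  3 to go: {2,4,5} 3  {3,4,5} 2
  4 to go: {2,3,4,5} 5
  if 0:q drops first: 5 orders

5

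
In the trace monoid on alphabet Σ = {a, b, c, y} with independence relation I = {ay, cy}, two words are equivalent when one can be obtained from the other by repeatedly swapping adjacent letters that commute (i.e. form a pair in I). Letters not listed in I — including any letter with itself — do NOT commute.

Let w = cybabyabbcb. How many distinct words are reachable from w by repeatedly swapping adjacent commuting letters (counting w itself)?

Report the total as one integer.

piece 0:c — minimal
piece 1:y — minimal
piece 2:b rests on {0:c, 1:y}
piece 3:a rests on {2:b}
piece 4:b rests on {3:a}
piece 5:y rests on {4:b}
piece 6:a rests on {4:b}
piece 7:b rests on {5:y, 6:a}
piece 8:b rests on {7:b}
piece 9:c rests on {8:b}
piece 10:b rests on {9:c}
minimal pieces: {0:c, 1:y}
ways to finish when only these pieces remain (= sum over removing one remaining piece with nothing left below it):
  1 left: {10}→1
  2 left: {9,10}→1
  3 left: {8,9,10}→1
  4 left: {7,8,9,10}→1
  5 left: {5,7,8,9,10}→1  {6,7,8,9,10}→1
  6 left: {5,6,7,8,9,10}→2
  7 left: {4,5,6,7,8,9,10}→2
  8 left: {3,4,5,6,7,8,9,10}→2
  9 left: {2,3,4,5,6,7,8,9,10}→2
  placing 0:c first → 2 extensions
  placing 1:y first → 2 extensions
total linear extensions = 4

4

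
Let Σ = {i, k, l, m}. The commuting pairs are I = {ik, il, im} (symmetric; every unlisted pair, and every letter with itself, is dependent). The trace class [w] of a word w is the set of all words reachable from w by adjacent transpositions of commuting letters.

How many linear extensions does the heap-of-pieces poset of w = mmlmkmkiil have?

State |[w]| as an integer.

drop 0:m onto floor
drop 1:m onto {0:m}
drop 2:l onto {1:m}
drop 3:m onto {2:l}
drop 4:k onto {3:m}
drop 5:m onto {4:k}
drop 6:k onto {5:m}
drop 7:i onto floor
drop 8:i onto {7:i}
drop 9:l onto {6:k}
ground layer = {0:m, 7:i}
drop-orders for the pieces not yet dropped (sum over which currently-grounded one goes next):
  1 to go: {8} 1  {9} 1
  2 to go: {6,9} 1  {7,8} 1  {8,9} 2
  3 to go: {5,6,9} 1  {6,8,9} 3  {7,8,9} 3
  4 to go: {4,5,6,9} 1  {5,6,8,9} 4  {6,7,8,9} 6
  5 to go: {3,4,5,6,9} 1  {4,5,6,8,9} 5  {5,6,7,8,9} 10
  6 to go: {2,3,4,5,6,9} 1  {3,4,5,6,8,9} 6  {4,5,6,7,8,9} 15
  7 to go: {1,2,3,4,5,6,9} 1  {2,3,4,5,6,8,9} 7  {3,4,5,6,7,8,9} 21
  8 to go: {0,1,2,3,4,5,6,9} 1  {1,2,3,4,5,6,8,9} 8  {2,3,4,5,6,7,8,9} 28
  if 0:m drops first: 36 orders
  if 7:i drops first: 9 orders
heap linearizations: 45

45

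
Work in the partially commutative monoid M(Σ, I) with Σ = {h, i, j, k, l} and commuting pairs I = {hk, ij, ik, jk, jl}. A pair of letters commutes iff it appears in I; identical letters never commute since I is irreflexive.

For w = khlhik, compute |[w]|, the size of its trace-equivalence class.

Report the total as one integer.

6

piece 0:k — minimal
piece 1:h — minimal
piece 2:l rests on {0:k, 1:h}
piece 3:h rests on {2:l}
piece 4:i rests on {3:h}
piece 5:k rests on {2:l}
minimal pieces: {0:k, 1:h}
ways to finish when only these pieces remain (= sum over removing one remaining piece with nothing left below it):
  1 left: {4}→1  {5}→1
  2 left: {3,4}→1  {4,5}→2
  3 left: {3,4,5}→3
  4 left: {2,3,4,5}→3
  placing 0:k first → 3 extensions
  placing 1:h first → 3 extensions
total linear extensions = 6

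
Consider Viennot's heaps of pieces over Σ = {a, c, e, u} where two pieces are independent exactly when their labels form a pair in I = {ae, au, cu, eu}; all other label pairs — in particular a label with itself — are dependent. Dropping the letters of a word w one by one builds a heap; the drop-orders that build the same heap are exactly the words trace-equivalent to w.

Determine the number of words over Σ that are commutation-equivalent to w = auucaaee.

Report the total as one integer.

piece 0:a — minimal
piece 1:u — minimal
piece 2:u rests on {1:u}
piece 3:c rests on {0:a}
piece 4:a rests on {3:c}
piece 5:a rests on {4:a}
piece 6:e rests on {3:c}
piece 7:e rests on {6:e}
minimal pieces: {0:a, 1:u}
ways to finish when only these pieces remain (= sum over removing one remaining piece with nothing left below it):
  1 left: {2}→1  {5}→1  {7}→1
  2 left: {1,2}→1  {2,5}→2  {2,7}→2  {4,5}→1  {5,7}→2  {6,7}→1
  3 left: {1,2,5}→3  {1,2,7}→3  {2,4,5}→3  {2,5,7}→6  {2,6,7}→3  {4,5,7}→3  {5,6,7}→3
  4 left: {1,2,4,5}→6  {1,2,5,7}→12  {1,2,6,7}→6  {2,4,5,7}→12  {2,5,6,7}→12  {4,5,6,7}→6
  5 left: {1,2,4,5,7}→30  {1,2,5,6,7}→30  {2,4,5,6,7}→30  {3,4,5,6,7}→6
  6 left: {0,3,4,5,6,7}→6  {1,2,4,5,6,7}→90  {2,3,4,5,6,7}→36
  placing 0:a first → 126 extensions
  placing 1:u first → 42 extensions
total linear extensions = 168

168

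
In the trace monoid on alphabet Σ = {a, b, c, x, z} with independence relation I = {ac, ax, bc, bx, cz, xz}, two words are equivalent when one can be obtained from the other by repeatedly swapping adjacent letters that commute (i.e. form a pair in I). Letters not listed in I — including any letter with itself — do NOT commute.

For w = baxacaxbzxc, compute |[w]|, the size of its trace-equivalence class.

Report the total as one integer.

drop 0:b onto floor
drop 1:a onto {0:b}
drop 2:x onto floor
drop 3:a onto {1:a}
drop 4:c onto {2:x}
drop 5:a onto {3:a}
drop 6:x onto {4:c}
drop 7:b onto {5:a}
drop 8:z onto {7:b}
drop 9:x onto {6:x}
drop 10:c onto {9:x}
ground layer = {0:b, 2:x}
drop-orders for the pieces not yet dropped (sum over which currently-grounded one goes next):
  1 to go: {8} 1  {10} 1
  2 to go: {7,8} 1  {8,10} 2  {9,10} 1
  3 to go: {5,7,8} 1  {6,9,10} 1  {7,8,10} 3  {8,9,10} 3
  4 to go: {3,5,7,8} 1  {4,6,9,10} 1  {5,7,8,10} 4  {6,8,9,10} 4  {7,8,9,10} 6
  5 to go: {1,3,5,7,8} 1  {2,4,6,9,10} 1  {3,5,7,8,10} 5  {4,6,8,9,10} 5  {5,7,8,9,10} 10  {6,7,8,9,10} 10
  6 to go: {0,1,3,5,7,8} 1  {1,3,5,7,8,10} 6  {2,4,6,8,9,10} 6  {3,5,7,8,9,10} 15  {4,6,7,8,9,10} 15  {5,6,7,8,9,10} 20
  7 to go: {0,1,3,5,7,8,10} 7  {1,3,5,7,8,9,10} 21  {2,4,6,7,8,9,10} 21  {3,5,6,7,8,9,10} 35  {4,5,6,7,8,9,10} 35
  8 to go: {0,1,3,5,7,8,9,10} 28  {1,3,5,6,7,8,9,10} 56  {2,4,5,6,7,8,9,10} 56  {3,4,5,6,7,8,9,10} 70
  9 to go: {0,1,3,5,6,7,8,9,10} 84  {1,3,4,5,6,7,8,9,10} 126  {2,3,4,5,6,7,8,9,10} 126
  if 0:b drops first: 252 orders
  if 2:x drops first: 210 orders
heap linearizations: 462

462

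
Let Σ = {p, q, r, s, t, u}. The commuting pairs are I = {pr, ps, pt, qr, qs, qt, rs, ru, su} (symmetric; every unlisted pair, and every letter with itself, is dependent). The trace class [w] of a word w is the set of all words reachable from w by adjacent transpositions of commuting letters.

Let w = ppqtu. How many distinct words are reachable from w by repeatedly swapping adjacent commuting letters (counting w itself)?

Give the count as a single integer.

0(p) covers ∅
1(p) covers 0:p
2(q) covers 1:p
3(t) covers ∅
4(u) covers 2:q, 3:t
floor of heap: 0:p, 3:t
completions by unplaced set U, small U first (add the entries for U minus each lowest piece of U):
  |U|=1: {4}:1
  |U|=2: {2,4}:1  {3,4}:1
  |U|=3: {1,2,4}:1  {2,3,4}:2
  start at 0(p): 3
  start at 3(t): 1
sum over floor = 4

4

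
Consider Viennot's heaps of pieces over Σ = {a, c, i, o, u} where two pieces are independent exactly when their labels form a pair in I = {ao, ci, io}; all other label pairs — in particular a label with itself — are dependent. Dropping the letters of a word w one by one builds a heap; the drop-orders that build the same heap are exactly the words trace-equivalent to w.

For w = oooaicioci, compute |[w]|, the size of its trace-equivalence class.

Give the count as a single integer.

drop 0:o onto floor
drop 1:o onto {0:o}
drop 2:o onto {1:o}
drop 3:a onto floor
drop 4:i onto {3:a}
drop 5:c onto {2:o, 3:a}
drop 6:i onto {4:i}
drop 7:o onto {5:c}
drop 8:c onto {7:o}
drop 9:i onto {6:i}
ground layer = {0:o, 3:a}
drop-orders for the pieces not yet dropped (sum over which currently-grounded one goes next):
  1 to go: {8} 1  {9} 1
  2 to go: {6,9} 1  {7,8} 1  {8,9} 2
  3 to go: {4,6,9} 1  {5,7,8} 1  {6,8,9} 3  {7,8,9} 3
  4 to go: {2,5,7,8} 1  {4,6,8,9} 4  {5,7,8,9} 4  {6,7,8,9} 6
  5 to go: {1,2,5,7,8} 1  {2,5,7,8,9} 5  {4,6,7,8,9} 10  {5,6,7,8,9} 10
  6 to go: {0,1,2,5,7,8} 1  {1,2,5,7,8,9} 6  {2,5,6,7,8,9} 15  {4,5,6,7,8,9} 20
  7 to go: {0,1,2,5,7,8,9} 7  {1,2,5,6,7,8,9} 21  {2,4,5,6,7,8,9} 35  {3,4,5,6,7,8,9} 20
  8 to go: {0,1,2,5,6,7,8,9} 28  {1,2,4,5,6,7,8,9} 56  {2,3,4,5,6,7,8,9} 55
  if 0:o drops first: 111 orders
  if 3:a drops first: 84 orders
heap linearizations: 195

195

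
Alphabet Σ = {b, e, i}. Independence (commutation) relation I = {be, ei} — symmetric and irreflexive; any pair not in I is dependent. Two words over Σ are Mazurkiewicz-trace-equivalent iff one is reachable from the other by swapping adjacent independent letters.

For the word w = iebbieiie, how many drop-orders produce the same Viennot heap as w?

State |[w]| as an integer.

#0=i has no predecessor
#1=e has no predecessor
#2=b depends on [0:i]
#3=b depends on [2:b]
#4=i depends on [3:b]
#5=e depends on [1:e]
#6=i depends on [4:i]
#7=i depends on [6:i]
#8=e depends on [5:e]
sources: [0:i, 1:e]
N(rest) = Σ N(rest − s) over sources s of rest; N(one piece) = 1:
  size 1 → [7]=1  [8]=1
  size 2 → [5,8]=1  [6,7]=1  [7,8]=2
  size 3 → [1,5,8]=1  [4,6,7]=1  [5,7,8]=3  [6,7,8]=3
  size 4 → [1,5,7,8]=4  [3,4,6,7]=1  [4,6,7,8]=4  [5,6,7,8]=6
  size 5 → [1,5,6,7,8]=10  [2,3,4,6,7]=1  [3,4,6,7,8]=5  [4,5,6,7,8]=10
  size 6 → [0,2,3,4,6,7]=1  [1,4,5,6,7,8]=20  [2,3,4,6,7,8]=6  [3,4,5,6,7,8]=15
  size 7 → [0,2,3,4,6,7,8]=7  [1,3,4,5,6,7,8]=35  [2,3,4,5,6,7,8]=21
  first=0(i) contributes 56
  first=1(e) contributes 28
|[w]| = 84

84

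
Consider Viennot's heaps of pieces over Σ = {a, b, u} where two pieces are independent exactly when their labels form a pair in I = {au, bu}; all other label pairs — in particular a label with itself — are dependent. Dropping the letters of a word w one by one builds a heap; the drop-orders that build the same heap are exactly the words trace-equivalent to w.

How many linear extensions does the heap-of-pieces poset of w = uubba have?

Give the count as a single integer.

10

0(u) covers ∅
1(u) covers 0:u
2(b) covers ∅
3(b) covers 2:b
4(a) covers 3:b
floor of heap: 0:u, 2:b
completions by unplaced set U, small U first (add the entries for U minus each lowest piece of U):
  |U|=1: {1}:1  {4}:1
  |U|=2: {0,1}:1  {1,4}:2  {3,4}:1
  |U|=3: {0,1,4}:3  {1,3,4}:3  {2,3,4}:1
  start at 0(u): 4
  start at 2(b): 6
sum over floor = 10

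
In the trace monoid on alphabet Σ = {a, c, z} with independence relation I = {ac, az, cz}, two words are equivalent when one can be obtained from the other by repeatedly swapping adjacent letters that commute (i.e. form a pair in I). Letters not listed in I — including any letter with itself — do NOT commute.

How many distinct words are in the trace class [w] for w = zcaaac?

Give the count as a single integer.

60

drop 0:z onto floor
drop 1:c onto floor
drop 2:a onto floor
drop 3:a onto {2:a}
drop 4:a onto {3:a}
drop 5:c onto {1:c}
ground layer = {0:z, 1:c, 2:a}
drop-orders for the pieces not yet dropped (sum over which currently-grounded one goes next):
  1 to go: {0} 1  {4} 1  {5} 1
  2 to go: {0,4} 2  {0,5} 2  {1,5} 1  {3,4} 1  {4,5} 2
  3 to go: {0,1,5} 3  {0,3,4} 3  {0,4,5} 6  {1,4,5} 3  {2,3,4} 1  {3,4,5} 3
  4 to go: {0,1,4,5} 12  {0,2,3,4} 4  {0,3,4,5} 12  {1,3,4,5} 6  {2,3,4,5} 4
  if 0:z drops first: 10 orders
  if 1:c drops first: 20 orders
  if 2:a drops first: 30 orders
heap linearizations: 60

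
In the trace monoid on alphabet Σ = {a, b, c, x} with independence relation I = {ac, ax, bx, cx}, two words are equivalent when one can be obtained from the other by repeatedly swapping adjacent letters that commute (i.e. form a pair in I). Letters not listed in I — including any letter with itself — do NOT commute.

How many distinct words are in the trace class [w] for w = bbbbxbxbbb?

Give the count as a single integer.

45

piece 0:b — minimal
piece 1:b rests on {0:b}
piece 2:b rests on {1:b}
piece 3:b rests on {2:b}
piece 4:x — minimal
piece 5:b rests on {3:b}
piece 6:x rests on {4:x}
piece 7:b rests on {5:b}
piece 8:b rests on {7:b}
piece 9:b rests on {8:b}
minimal pieces: {0:b, 4:x}
ways to finish when only these pieces remain (= sum over removing one remaining piece with nothing left below it):
  1 left: {6}→1  {9}→1
  2 left: {4,6}→1  {6,9}→2  {8,9}→1
  3 left: {4,6,9}→3  {6,8,9}→3  {7,8,9}→1
  4 left: {4,6,8,9}→6  {5,7,8,9}→1  {6,7,8,9}→4
  5 left: {3,5,7,8,9}→1  {4,6,7,8,9}→10  {5,6,7,8,9}→5
  6 left: {2,3,5,7,8,9}→1  {3,5,6,7,8,9}→6  {4,5,6,7,8,9}→15
  7 left: {1,2,3,5,7,8,9}→1  {2,3,5,6,7,8,9}→7  {3,4,5,6,7,8,9}→21
  8 left: {0,1,2,3,5,7,8,9}→1  {1,2,3,5,6,7,8,9}→8  {2,3,4,5,6,7,8,9}→28
  placing 0:b first → 36 extensions
  placing 4:x first → 9 extensions
total linear extensions = 45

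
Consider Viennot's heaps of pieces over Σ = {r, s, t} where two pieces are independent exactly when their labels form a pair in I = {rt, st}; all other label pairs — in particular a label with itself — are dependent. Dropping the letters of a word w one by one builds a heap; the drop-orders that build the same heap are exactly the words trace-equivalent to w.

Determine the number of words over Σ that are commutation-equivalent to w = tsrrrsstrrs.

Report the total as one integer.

55

piece 0:t — minimal
piece 1:s — minimal
piece 2:r rests on {1:s}
piece 3:r rests on {2:r}
piece 4:r rests on {3:r}
piece 5:s rests on {4:r}
piece 6:s rests on {5:s}
piece 7:t rests on {0:t}
piece 8:r rests on {6:s}
piece 9:r rests on {8:r}
piece 10:s rests on {9:r}
minimal pieces: {0:t, 1:s}
ways to finish when only these pieces remain (= sum over removing one remaining piece with nothing left below it):
  1 left: {7}→1  {10}→1
  2 left: {0,7}→1  {7,10}→2  {9,10}→1
  3 left: {0,7,10}→3  {7,9,10}→3  {8,9,10}→1
  4 left: {0,7,9,10}→6  {6,8,9,10}→1  {7,8,9,10}→4
  5 left: {0,7,8,9,10}→10  {5,6,8,9,10}→1  {6,7,8,9,10}→5
  6 left: {0,6,7,8,9,10}→15  {4,5,6,8,9,10}→1  {5,6,7,8,9,10}→6
  7 left: {0,5,6,7,8,9,10}→21  {3,4,5,6,8,9,10}→1  {4,5,6,7,8,9,10}→7
  8 left: {0,4,5,6,7,8,9,10}→28  {2,3,4,5,6,8,9,10}→1  {3,4,5,6,7,8,9,10}→8
  9 left: {0,3,4,5,6,7,8,9,10}→36  {1,2,3,4,5,6,8,9,10}→1  {2,3,4,5,6,7,8,9,10}→9
  placing 0:t first → 10 extensions
  placing 1:s first → 45 extensions
total linear extensions = 55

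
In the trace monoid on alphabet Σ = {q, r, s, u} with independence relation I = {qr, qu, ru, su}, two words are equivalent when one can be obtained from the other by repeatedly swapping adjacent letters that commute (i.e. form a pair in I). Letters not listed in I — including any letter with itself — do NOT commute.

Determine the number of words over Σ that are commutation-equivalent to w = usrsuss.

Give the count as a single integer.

piece 0:u — minimal
piece 1:s — minimal
piece 2:r rests on {1:s}
piece 3:s rests on {2:r}
piece 4:u rests on {0:u}
piece 5:s rests on {3:s}
piece 6:s rests on {5:s}
minimal pieces: {0:u, 1:s}
ways to finish when only these pieces remain (= sum over removing one remaining piece with nothing left below it):
  1 left: {4}→1  {6}→1
  2 left: {0,4}→1  {4,6}→2  {5,6}→1
  3 left: {0,4,6}→3  {3,5,6}→1  {4,5,6}→3
  4 left: {0,4,5,6}→6  {2,3,5,6}→1  {3,4,5,6}→4
  5 left: {0,3,4,5,6}→10  {1,2,3,5,6}→1  {2,3,4,5,6}→5
  placing 0:u first → 6 extensions
  placing 1:s first → 15 extensions
total linear extensions = 21

21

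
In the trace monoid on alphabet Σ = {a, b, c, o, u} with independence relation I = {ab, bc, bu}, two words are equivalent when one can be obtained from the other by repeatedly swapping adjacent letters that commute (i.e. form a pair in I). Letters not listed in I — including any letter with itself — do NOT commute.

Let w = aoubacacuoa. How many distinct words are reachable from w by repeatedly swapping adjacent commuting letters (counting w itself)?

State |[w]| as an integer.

0(a) covers ∅
1(o) covers 0:a
2(u) covers 1:o
3(b) covers 1:o
4(a) covers 2:u
5(c) covers 4:a
6(a) covers 5:c
7(c) covers 6:a
8(u) covers 7:c
9(o) covers 3:b, 8:u
10(a) covers 9:o
floor of heap: 0:a
completions by unplaced set U, small U first (add the entries for U minus each lowest piece of U):
  |U|=1: {10}:1
  |U|=2: {9,10}:1
  |U|=3: {3,9,10}:1  {8,9,10}:1
  |U|=4: {3,8,9,10}:2  {7,8,9,10}:1
  |U|=5: {3,7,8,9,10}:3  {6,7,8,9,10}:1
  |U|=6: {3,6,7,8,9,10}:4  {5,6,7,8,9,10}:1
  |U|=7: {3,5,6,7,8,9,10}:5  {4,5,6,7,8,9,10}:1
  |U|=8: {2,4,5,6,7,8,9,10}:1  {3,4,5,6,7,8,9,10}:6
  |U|=9: {2,3,4,5,6,7,8,9,10}:7
  start at 0(a): 7

7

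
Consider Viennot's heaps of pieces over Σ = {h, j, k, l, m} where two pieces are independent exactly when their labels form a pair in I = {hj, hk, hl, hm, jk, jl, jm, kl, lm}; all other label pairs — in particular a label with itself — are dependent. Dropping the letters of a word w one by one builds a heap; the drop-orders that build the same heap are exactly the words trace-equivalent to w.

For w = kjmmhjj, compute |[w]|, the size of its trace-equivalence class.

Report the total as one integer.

drop 0:k onto floor
drop 1:j onto floor
drop 2:m onto {0:k}
drop 3:m onto {2:m}
drop 4:h onto floor
drop 5:j onto {1:j}
drop 6:j onto {5:j}
ground layer = {0:k, 1:j, 4:h}
drop-orders for the pieces not yet dropped (sum over which currently-grounded one goes next):
  1 to go: {3} 1  {4} 1  {6} 1
  2 to go: {2,3} 1  {3,4} 2  {3,6} 2  {4,6} 2  {5,6} 1
  3 to go: {0,2,3} 1  {1,5,6} 1  {2,3,4} 3  {2,3,6} 3  {3,4,6} 6  {3,5,6} 3  {4,5,6} 3
  4 to go: {0,2,3,4} 4  {0,2,3,6} 4  {1,3,5,6} 4  {1,4,5,6} 4  {2,3,4,6} 12  {2,3,5,6} 6  {3,4,5,6} 12
  5 to go: {0,2,3,4,6} 20  {0,2,3,5,6} 10  {1,2,3,5,6} 10  {1,3,4,5,6} 20  {2,3,4,5,6} 30
  if 0:k drops first: 60 orders
  if 1:j drops first: 60 orders
  if 4:h drops first: 20 orders
heap linearizations: 140

140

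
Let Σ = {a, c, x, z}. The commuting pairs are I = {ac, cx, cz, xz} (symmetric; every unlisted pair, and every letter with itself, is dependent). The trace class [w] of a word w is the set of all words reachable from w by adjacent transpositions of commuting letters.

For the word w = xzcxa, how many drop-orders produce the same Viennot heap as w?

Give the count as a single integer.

15

piece 0:x — minimal
piece 1:z — minimal
piece 2:c — minimal
piece 3:x rests on {0:x}
piece 4:a rests on {1:z, 3:x}
minimal pieces: {0:x, 1:z, 2:c}
ways to finish when only these pieces remain (= sum over removing one remaining piece with nothing left below it):
  1 left: {2}→1  {4}→1
  2 left: {1,4}→1  {2,4}→2  {3,4}→1
  3 left: {0,3,4}→1  {1,2,4}→3  {1,3,4}→2  {2,3,4}→3
  placing 0:x first → 8 extensions
  placing 1:z first → 4 extensions
  placing 2:c first → 3 extensions
total linear extensions = 15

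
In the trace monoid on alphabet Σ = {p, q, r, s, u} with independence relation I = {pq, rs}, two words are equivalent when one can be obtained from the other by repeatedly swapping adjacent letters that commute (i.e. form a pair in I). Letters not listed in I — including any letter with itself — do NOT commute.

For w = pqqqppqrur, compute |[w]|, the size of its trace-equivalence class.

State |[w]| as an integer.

35

piece 0:p — minimal
piece 1:q — minimal
piece 2:q rests on {1:q}
piece 3:q rests on {2:q}
piece 4:p rests on {0:p}
piece 5:p rests on {4:p}
piece 6:q rests on {3:q}
piece 7:r rests on {5:p, 6:q}
piece 8:u rests on {7:r}
piece 9:r rests on {8:u}
minimal pieces: {0:p, 1:q}
ways to finish when only these pieces remain (= sum over removing one remaining piece with nothing left below it):
  1 left: {9}→1
  2 left: {8,9}→1
  3 left: {7,8,9}→1
  4 left: {5,7,8,9}→1  {6,7,8,9}→1
  5 left: {3,6,7,8,9}→1  {4,5,7,8,9}→1  {5,6,7,8,9}→2
  6 left: {0,4,5,7,8,9}→1  {2,3,6,7,8,9}→1  {3,5,6,7,8,9}→3  {4,5,6,7,8,9}→3
  7 left: {0,4,5,6,7,8,9}→4  {1,2,3,6,7,8,9}→1  {2,3,5,6,7,8,9}→4  {3,4,5,6,7,8,9}→6
  8 left: {0,3,4,5,6,7,8,9}→10  {1,2,3,5,6,7,8,9}→5  {2,3,4,5,6,7,8,9}→10
  placing 0:p first → 15 extensions
  placing 1:q first → 20 extensions
total linear extensions = 35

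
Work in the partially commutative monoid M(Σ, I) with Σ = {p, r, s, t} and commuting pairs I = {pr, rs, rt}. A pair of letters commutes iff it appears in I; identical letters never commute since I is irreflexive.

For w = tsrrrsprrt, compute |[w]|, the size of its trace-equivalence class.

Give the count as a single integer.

252

#0=t has no predecessor
#1=s depends on [0:t]
#2=r has no predecessor
#3=r depends on [2:r]
#4=r depends on [3:r]
#5=s depends on [1:s]
#6=p depends on [5:s]
#7=r depends on [4:r]
#8=r depends on [7:r]
#9=t depends on [6:p]
sources: [0:t, 2:r]
N(rest) = Σ N(rest − s) over sources s of rest; N(one piece) = 1:
  size 1 → [8]=1  [9]=1
  size 2 → [6,9]=1  [7,8]=1  [8,9]=2
  size 3 → [4,7,8]=1  [5,6,9]=1  [6,8,9]=3  [7,8,9]=3
  size 4 → [1,5,6,9]=1  [3,4,7,8]=1  [4,7,8,9]=4  [5,6,8,9]=4  [6,7,8,9]=6
  size 5 → [0,1,5,6,9]=1  [1,5,6,8,9]=5  [2,3,4,7,8]=1  [3,4,7,8,9]=5  [4,6,7,8,9]=10  [5,6,7,8,9]=10
  size 6 → [0,1,5,6,8,9]=6  [1,5,6,7,8,9]=15  [2,3,4,7,8,9]=6  [3,4,6,7,8,9]=15  [4,5,6,7,8,9]=20
  size 7 → [0,1,5,6,7,8,9]=21  [1,4,5,6,7,8,9]=35  [2,3,4,6,7,8,9]=21  [3,4,5,6,7,8,9]=35
  size 8 → [0,1,4,5,6,7,8,9]=56  [1,3,4,5,6,7,8,9]=70  [2,3,4,5,6,7,8,9]=56
  first=0(t) contributes 126
  first=2(r) contributes 126
|[w]| = 252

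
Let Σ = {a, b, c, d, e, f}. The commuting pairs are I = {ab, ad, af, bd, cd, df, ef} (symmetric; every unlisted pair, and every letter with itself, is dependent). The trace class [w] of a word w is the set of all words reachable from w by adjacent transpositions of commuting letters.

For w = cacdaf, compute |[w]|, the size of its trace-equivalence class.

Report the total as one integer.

piece 0:c — minimal
piece 1:a rests on {0:c}
piece 2:c rests on {1:a}
piece 3:d — minimal
piece 4:a rests on {2:c}
piece 5:f rests on {2:c}
minimal pieces: {0:c, 3:d}
ways to finish when only these pieces remain (= sum over removing one remaining piece with nothing left below it):
  1 left: {3}→1  {4}→1  {5}→1
  2 left: {3,4}→2  {3,5}→2  {4,5}→2
  3 left: {2,4,5}→2  {3,4,5}→6
  4 left: {1,2,4,5}→2  {2,3,4,5}→8
  placing 0:c first → 10 extensions
  placing 3:d first → 2 extensions
total linear extensions = 12

12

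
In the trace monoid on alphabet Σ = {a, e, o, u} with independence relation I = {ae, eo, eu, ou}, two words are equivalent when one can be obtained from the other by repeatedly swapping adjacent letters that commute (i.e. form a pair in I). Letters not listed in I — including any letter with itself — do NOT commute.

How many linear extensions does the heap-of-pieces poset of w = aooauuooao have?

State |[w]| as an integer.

6

0(a) covers ∅
1(o) covers 0:a
2(o) covers 1:o
3(a) covers 2:o
4(u) covers 3:a
5(u) covers 4:u
6(o) covers 3:a
7(o) covers 6:o
8(a) covers 5:u, 7:o
9(o) covers 8:a
floor of heap: 0:a
completions by unplaced set U, small U first (add the entries for U minus each lowest piece of U):
  |U|=1: {9}:1
  |U|=2: {8,9}:1
  |U|=3: {5,8,9}:1  {7,8,9}:1
  |U|=4: {4,5,8,9}:1  {5,7,8,9}:2  {6,7,8,9}:1
  |U|=5: {4,5,7,8,9}:3  {5,6,7,8,9}:3
  |U|=6: {4,5,6,7,8,9}:6
  |U|=7: {3,4,5,6,7,8,9}:6
  |U|=8: {2,3,4,5,6,7,8,9}:6
  start at 0(a): 6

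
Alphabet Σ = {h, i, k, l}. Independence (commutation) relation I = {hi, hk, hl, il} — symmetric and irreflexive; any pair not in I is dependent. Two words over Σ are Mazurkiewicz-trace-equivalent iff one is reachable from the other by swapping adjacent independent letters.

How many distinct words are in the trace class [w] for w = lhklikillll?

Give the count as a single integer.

110

drop 0:l onto floor
drop 1:h onto floor
drop 2:k onto {0:l}
drop 3:l onto {2:k}
drop 4:i onto {2:k}
drop 5:k onto {3:l, 4:i}
drop 6:i onto {5:k}
drop 7:l onto {5:k}
drop 8:l onto {7:l}
drop 9:l onto {8:l}
drop 10:l onto {9:l}
ground layer = {0:l, 1:h}
drop-orders for the pieces not yet dropped (sum over which currently-grounded one goes next):
  1 to go: {1} 1  {6} 1  {10} 1
  2 to go: {1,6} 2  {1,10} 2  {6,10} 2  {9,10} 1
  3 to go: {1,6,10} 6  {1,9,10} 3  {6,9,10} 3  {8,9,10} 1
  4 to go: {1,6,9,10} 12  {1,8,9,10} 4  {6,8,9,10} 4  {7,8,9,10} 1
  5 to go: {1,6,8,9,10} 20  {1,7,8,9,10} 5  {6,7,8,9,10} 5
  6 to go: {1,6,7,8,9,10} 30  {5,6,7,8,9,10} 5
  7 to go: {1,5,6,7,8,9,10} 35  {3,5,6,7,8,9,10} 5  {4,5,6,7,8,9,10} 5
  8 to go: {1,3,5,6,7,8,9,10} 40  {1,4,5,6,7,8,9,10} 40  {3,4,5,6,7,8,9,10} 10
  9 to go: {1,3,4,5,6,7,8,9,10} 90  {2,3,4,5,6,7,8,9,10} 10
  if 0:l drops first: 100 orders
  if 1:h drops first: 10 orders
heap linearizations: 110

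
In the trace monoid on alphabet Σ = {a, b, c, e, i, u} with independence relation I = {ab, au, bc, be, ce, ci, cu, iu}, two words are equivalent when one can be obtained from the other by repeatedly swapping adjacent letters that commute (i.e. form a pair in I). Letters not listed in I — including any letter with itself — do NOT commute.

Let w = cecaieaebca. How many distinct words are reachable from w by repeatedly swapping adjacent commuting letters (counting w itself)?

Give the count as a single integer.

drop 0:c onto floor
drop 1:e onto floor
drop 2:c onto {0:c}
drop 3:a onto {1:e, 2:c}
drop 4:i onto {3:a}
drop 5:e onto {4:i}
drop 6:a onto {5:e}
drop 7:e onto {6:a}
drop 8:b onto {4:i}
drop 9:c onto {6:a}
drop 10:a onto {7:e, 9:c}
ground layer = {0:c, 1:e}
drop-orders for the pieces not yet dropped (sum over which currently-grounded one goes next):
  1 to go: {8} 1  {10} 1
  2 to go: {7,10} 1  {8,10} 2  {9,10} 1
  3 to go: {7,8,10} 3  {7,9,10} 2  {8,9,10} 3
  4 to go: {6,7,9,10} 2  {7,8,9,10} 8
  5 to go: {5,6,7,9,10} 2  {6,7,8,9,10} 10
  6 to go: {5,6,7,8,9,10} 12
  7 to go: {4,5,6,7,8,9,10} 12
  8 to go: {3,4,5,6,7,8,9,10} 12
  9 to go: {1,3,4,5,6,7,8,9,10} 12  {2,3,4,5,6,7,8,9,10} 12
  if 0:c drops first: 24 orders
  if 1:e drops first: 12 orders
heap linearizations: 36

36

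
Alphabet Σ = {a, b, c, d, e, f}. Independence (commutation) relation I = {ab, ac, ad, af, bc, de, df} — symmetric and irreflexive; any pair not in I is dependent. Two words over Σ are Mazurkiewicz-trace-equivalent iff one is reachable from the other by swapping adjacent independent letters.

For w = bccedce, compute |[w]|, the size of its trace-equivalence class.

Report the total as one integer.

drop 0:b onto floor
drop 1:c onto floor
drop 2:c onto {1:c}
drop 3:e onto {0:b, 2:c}
drop 4:d onto {0:b, 2:c}
drop 5:c onto {3:e, 4:d}
drop 6:e onto {5:c}
ground layer = {0:b, 1:c}
drop-orders for the pieces not yet dropped (sum over which currently-grounded one goes next):
  1 to go: {6} 1
  2 to go: {5,6} 1
  3 to go: {3,5,6} 1  {4,5,6} 1
  4 to go: {3,4,5,6} 2
  5 to go: {0,3,4,5,6} 2  {2,3,4,5,6} 2
  if 0:b drops first: 2 orders
  if 1:c drops first: 4 orders
heap linearizations: 6

6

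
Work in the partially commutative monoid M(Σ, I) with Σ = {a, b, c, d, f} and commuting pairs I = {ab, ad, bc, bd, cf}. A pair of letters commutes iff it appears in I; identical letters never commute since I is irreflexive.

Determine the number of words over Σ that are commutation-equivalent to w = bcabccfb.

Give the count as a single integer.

53

drop 0:b onto floor
drop 1:c onto floor
drop 2:a onto {1:c}
drop 3:b onto {0:b}
drop 4:c onto {2:a}
drop 5:c onto {4:c}
drop 6:f onto {2:a, 3:b}
drop 7:b onto {6:f}
ground layer = {0:b, 1:c}
drop-orders for the pieces not yet dropped (sum over which currently-grounded one goes next):
  1 to go: {5} 1  {7} 1
  2 to go: {4,5} 1  {5,7} 2  {6,7} 1
  3 to go: {3,6,7} 1  {4,5,7} 3  {5,6,7} 3
  4 to go: {0,3,6,7} 1  {3,5,6,7} 4  {4,5,6,7} 6
  5 to go: {0,3,5,6,7} 5  {2,4,5,6,7} 6  {3,4,5,6,7} 10
  6 to go: {0,3,4,5,6,7} 15  {1,2,4,5,6,7} 6  {2,3,4,5,6,7} 16
  if 0:b drops first: 22 orders
  if 1:c drops first: 31 orders
heap linearizations: 53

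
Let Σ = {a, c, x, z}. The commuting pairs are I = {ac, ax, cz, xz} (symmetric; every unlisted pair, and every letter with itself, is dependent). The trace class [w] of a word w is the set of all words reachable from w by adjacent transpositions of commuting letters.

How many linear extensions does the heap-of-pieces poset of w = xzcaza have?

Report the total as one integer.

0(x) covers ∅
1(z) covers ∅
2(c) covers 0:x
3(a) covers 1:z
4(z) covers 3:a
5(a) covers 4:z
floor of heap: 0:x, 1:z
completions by unplaced set U, small U first (add the entries for U minus each lowest piece of U):
  |U|=1: {2}:1  {5}:1
  |U|=2: {0,2}:1  {2,5}:2  {4,5}:1
  |U|=3: {0,2,5}:3  {2,4,5}:3  {3,4,5}:1
  |U|=4: {0,2,4,5}:6  {1,3,4,5}:1  {2,3,4,5}:4
  start at 0(x): 5
  start at 1(z): 10
sum over floor = 15

15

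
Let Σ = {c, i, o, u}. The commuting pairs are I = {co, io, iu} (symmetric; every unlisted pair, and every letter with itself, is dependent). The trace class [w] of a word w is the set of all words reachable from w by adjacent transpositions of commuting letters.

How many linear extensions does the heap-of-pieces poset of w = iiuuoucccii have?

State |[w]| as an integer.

15

0(i) covers ∅
1(i) covers 0:i
2(u) covers ∅
3(u) covers 2:u
4(o) covers 3:u
5(u) covers 4:o
6(c) covers 1:i, 5:u
7(c) covers 6:c
8(c) covers 7:c
9(i) covers 8:c
10(i) covers 9:i
floor of heap: 0:i, 2:u
completions by unplaced set U, small U first (add the entries for U minus each lowest piece of U):
  |U|=1: {10}:1
  |U|=2: {9,10}:1
  |U|=3: {8,9,10}:1
  |U|=4: {7,8,9,10}:1
  |U|=5: {6,7,8,9,10}:1
  |U|=6: {1,6,7,8,9,10}:1  {5,6,7,8,9,10}:1
  |U|=7: {0,1,6,7,8,9,10}:1  {1,5,6,7,8,9,10}:2  {4,5,6,7,8,9,10}:1
  |U|=8: {0,1,5,6,7,8,9,10}:3  {1,4,5,6,7,8,9,10}:3  {3,4,5,6,7,8,9,10}:1
  |U|=9: {0,1,4,5,6,7,8,9,10}:6  {1,3,4,5,6,7,8,9,10}:4  {2,3,4,5,6,7,8,9,10}:1
  start at 0(i): 5
  start at 2(u): 10
sum over floor = 15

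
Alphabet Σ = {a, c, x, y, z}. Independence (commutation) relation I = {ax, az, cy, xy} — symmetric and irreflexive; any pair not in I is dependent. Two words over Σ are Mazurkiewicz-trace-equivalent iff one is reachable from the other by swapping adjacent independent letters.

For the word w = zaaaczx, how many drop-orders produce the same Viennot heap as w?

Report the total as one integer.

#0=z has no predecessor
#1=a has no predecessor
#2=a depends on [1:a]
#3=a depends on [2:a]
#4=c depends on [0:z, 3:a]
#5=z depends on [4:c]
#6=x depends on [5:z]
sources: [0:z, 1:a]
N(rest) = Σ N(rest − s) over sources s of rest; N(one piece) = 1:
  size 1 → [6]=1
  size 2 → [5,6]=1
  size 3 → [4,5,6]=1
  size 4 → [0,4,5,6]=1  [3,4,5,6]=1
  size 5 → [0,3,4,5,6]=2  [2,3,4,5,6]=1
  first=0(z) contributes 1
  first=1(a) contributes 3
|[w]| = 4

4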